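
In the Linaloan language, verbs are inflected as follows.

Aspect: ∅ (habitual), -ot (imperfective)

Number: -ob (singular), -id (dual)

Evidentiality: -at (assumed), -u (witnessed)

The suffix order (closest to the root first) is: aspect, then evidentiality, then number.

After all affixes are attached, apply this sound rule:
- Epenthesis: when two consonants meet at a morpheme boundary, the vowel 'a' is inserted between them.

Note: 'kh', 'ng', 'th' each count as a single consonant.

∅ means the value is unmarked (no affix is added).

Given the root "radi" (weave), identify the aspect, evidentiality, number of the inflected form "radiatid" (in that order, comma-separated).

Segment: radi-at-id.
aspect: ∅ → habitual.
evidentiality: -at → assumed.
number: -id → dual.

habitual, assumed, dual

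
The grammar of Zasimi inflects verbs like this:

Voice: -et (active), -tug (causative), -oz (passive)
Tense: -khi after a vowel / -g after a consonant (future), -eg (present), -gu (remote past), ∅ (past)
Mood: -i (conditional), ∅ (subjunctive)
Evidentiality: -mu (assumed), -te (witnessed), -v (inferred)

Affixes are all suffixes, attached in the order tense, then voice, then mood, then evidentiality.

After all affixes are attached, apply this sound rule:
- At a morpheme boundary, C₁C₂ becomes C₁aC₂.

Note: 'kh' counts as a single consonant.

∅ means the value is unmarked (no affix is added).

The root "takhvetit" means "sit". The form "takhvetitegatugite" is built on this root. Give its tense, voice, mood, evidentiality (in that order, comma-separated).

present, causative, conditional, witnessed

Segment: takhvetit-eg-tug-i-te.
tense: -eg → present.
voice: -tug → causative.
mood: -i → conditional.
evidentiality: -te → witnessed.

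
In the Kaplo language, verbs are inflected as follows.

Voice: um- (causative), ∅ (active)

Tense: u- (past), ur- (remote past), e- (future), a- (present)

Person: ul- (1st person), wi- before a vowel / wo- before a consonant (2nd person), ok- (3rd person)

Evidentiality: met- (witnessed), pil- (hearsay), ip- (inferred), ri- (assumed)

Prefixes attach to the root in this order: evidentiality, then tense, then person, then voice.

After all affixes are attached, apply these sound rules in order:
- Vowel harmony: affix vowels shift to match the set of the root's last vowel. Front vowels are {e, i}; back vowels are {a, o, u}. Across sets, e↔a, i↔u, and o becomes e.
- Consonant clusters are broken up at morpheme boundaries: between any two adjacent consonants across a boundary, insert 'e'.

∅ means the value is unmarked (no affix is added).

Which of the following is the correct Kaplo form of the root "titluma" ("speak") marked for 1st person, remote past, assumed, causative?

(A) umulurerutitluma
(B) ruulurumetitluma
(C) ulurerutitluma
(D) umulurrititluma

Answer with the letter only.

Attach evidentiality assumed ri- → rititluma.
Attach tense remote past ur- → urrititluma.
Attach person 1st person ul- → ulurrititluma.
Attach voice causative um- → umulurrititluma.
Apply vowel harmony: umulurrititluma → umulurrutitluma.
Apply epenthesis: umulurrutitluma → umulurerutitluma.
So the correct form is umulurerutitluma, option (A).
(D) umulurrititluma is wrong: it fails to apply the sound rule(s).
(B) ruulurumetitluma is wrong: it has the affixes in the wrong order.
(C) ulurerutitluma is wrong: it uses active instead of causative for voice.

A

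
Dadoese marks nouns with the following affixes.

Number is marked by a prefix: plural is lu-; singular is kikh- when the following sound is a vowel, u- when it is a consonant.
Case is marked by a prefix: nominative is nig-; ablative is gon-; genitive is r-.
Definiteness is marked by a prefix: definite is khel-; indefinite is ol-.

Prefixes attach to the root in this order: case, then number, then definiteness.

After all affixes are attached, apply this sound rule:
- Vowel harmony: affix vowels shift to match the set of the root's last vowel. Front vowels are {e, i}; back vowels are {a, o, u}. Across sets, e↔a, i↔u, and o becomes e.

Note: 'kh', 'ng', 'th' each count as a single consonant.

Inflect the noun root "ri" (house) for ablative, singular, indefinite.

Attach case ablative gon- → gonri.
Attach number singular u- (before consonant 'g') → ugonri.
Attach definiteness indefinite ol- → olugonri.
Apply vowel harmony: olugonri → eligenri.

eligenri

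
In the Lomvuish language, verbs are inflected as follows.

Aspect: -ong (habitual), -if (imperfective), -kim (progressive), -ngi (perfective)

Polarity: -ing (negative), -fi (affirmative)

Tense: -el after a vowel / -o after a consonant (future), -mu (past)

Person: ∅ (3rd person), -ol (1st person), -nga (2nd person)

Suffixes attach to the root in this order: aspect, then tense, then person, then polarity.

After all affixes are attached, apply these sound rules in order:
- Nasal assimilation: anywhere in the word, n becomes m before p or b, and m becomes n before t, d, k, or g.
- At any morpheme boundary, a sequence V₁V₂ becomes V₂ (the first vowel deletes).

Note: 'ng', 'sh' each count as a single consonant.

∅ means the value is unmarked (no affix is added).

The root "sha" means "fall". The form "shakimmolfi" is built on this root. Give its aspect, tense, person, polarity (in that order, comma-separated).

Segment: sha-kim-mu-ol-fi.
aspect: -kim → progressive.
tense: -mu → past.
person: -ol → 1st person.
polarity: -fi → affirmative.

progressive, past, 1st person, affirmative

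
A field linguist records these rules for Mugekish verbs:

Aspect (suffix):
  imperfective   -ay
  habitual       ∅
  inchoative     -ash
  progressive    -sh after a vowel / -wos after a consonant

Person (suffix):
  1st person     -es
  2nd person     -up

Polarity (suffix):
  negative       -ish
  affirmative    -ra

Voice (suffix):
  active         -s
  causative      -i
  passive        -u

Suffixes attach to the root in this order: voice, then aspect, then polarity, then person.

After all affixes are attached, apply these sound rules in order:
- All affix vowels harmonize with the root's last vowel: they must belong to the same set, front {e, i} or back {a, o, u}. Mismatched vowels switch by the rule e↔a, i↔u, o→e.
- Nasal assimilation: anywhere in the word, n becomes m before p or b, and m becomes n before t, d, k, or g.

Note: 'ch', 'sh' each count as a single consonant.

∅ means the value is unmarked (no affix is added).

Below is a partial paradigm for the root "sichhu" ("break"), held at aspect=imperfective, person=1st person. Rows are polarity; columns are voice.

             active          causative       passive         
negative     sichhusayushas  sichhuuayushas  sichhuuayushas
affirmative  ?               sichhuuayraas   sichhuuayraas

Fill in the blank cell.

sichhusayraas

Attach voice active -s → sichhus.
Attach aspect imperfective -ay → sichhusay.
Attach polarity affirmative -ra → sichhusayra.
Attach person 1st person -es → sichhusayraes.
Apply vowel harmony: sichhusayraes → sichhusayraas.
Nasal assimilation: no change.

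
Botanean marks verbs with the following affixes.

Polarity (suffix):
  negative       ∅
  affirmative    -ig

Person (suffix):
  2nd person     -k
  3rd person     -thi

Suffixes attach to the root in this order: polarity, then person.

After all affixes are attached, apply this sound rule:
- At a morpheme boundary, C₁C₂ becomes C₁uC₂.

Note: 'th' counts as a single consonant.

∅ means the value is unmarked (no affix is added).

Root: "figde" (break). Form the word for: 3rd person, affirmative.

figdeiguthi

Attach polarity affirmative -ig → figdeig.
Attach person 3rd person -thi → figdeigthi.
Apply epenthesis: figdeigthi → figdeiguthi.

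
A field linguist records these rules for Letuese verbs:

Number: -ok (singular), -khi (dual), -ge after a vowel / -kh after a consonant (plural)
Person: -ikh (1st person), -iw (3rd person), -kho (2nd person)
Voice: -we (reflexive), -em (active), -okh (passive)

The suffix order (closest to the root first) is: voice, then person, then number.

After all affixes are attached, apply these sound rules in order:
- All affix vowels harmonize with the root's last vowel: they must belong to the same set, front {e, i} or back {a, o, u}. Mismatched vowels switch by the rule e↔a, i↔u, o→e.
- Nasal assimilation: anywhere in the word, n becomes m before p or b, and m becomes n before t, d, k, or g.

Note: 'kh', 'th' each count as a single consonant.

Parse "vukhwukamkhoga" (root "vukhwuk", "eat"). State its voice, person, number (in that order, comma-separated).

Segment: vukhwuk-em-kho-ge.
voice: -em → active.
person: -kho → 2nd person.
number: -ge/kh → plural.

active, 2nd person, plural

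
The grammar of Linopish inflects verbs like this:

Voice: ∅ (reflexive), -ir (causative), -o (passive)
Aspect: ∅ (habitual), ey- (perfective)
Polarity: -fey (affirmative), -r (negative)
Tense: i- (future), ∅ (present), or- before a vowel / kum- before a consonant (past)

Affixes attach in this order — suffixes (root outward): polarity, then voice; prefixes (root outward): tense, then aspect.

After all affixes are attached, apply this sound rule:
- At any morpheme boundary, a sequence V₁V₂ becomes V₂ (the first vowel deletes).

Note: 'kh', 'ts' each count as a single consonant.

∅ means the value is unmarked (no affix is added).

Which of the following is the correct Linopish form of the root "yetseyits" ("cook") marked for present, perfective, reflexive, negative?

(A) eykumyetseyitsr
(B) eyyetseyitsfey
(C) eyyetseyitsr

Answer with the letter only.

C

tense = present: zero marking, form stays yetseyits.
Attach polarity negative -r → yetseyitsr.
voice = reflexive: zero marking, form stays yetseyitsr.
Attach aspect perfective ey- → eyyetseyitsr.
Vowel deletion: no change.
So the correct form is eyyetseyitsr, option (C).
(A) eykumyetseyitsr is wrong: it uses past instead of present for tense.
(B) eyyetseyitsfey is wrong: it uses affirmative instead of negative for polarity.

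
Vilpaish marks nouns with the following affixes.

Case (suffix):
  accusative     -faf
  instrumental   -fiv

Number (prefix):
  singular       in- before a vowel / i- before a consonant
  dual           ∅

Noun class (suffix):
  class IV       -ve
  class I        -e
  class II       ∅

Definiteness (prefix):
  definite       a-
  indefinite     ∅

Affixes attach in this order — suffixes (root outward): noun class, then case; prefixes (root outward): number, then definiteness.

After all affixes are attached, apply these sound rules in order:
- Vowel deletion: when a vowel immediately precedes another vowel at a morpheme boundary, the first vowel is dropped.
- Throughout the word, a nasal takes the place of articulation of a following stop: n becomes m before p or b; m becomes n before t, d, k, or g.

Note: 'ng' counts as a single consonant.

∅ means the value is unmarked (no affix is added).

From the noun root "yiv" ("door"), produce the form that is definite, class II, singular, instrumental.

iyivfiv

noun class = class II: zero marking, form stays yiv.
Attach number singular i- (before consonant 'y') → iyiv.
Attach case instrumental -fiv → iyivfiv.
Attach definiteness definite a- → aiyivfiv.
Apply vowel deletion: aiyivfiv → iyivfiv.
Nasal assimilation: no change.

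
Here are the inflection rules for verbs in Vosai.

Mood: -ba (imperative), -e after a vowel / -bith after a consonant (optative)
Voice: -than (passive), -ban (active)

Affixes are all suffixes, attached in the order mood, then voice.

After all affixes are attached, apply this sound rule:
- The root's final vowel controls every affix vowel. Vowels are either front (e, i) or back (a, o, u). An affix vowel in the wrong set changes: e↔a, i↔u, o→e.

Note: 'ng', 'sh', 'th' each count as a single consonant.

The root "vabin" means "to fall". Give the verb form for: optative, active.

Attach mood optative -bith (after consonant 'n') → vabinbith.
Attach voice active -ban → vabinbithban.
Apply vowel harmony: vabinbithban → vabinbithben.

vabinbithben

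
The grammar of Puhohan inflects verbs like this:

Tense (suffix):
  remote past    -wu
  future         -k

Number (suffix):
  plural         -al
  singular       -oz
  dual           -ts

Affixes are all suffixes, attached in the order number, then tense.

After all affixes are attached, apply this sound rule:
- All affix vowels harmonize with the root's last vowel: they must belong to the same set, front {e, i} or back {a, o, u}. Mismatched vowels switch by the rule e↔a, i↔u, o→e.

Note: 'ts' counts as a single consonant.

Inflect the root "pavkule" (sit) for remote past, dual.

pavkuletswi

Attach number dual -ts → pavkulets.
Attach tense remote past -wu → pavkuletswu.
Apply vowel harmony: pavkuletswu → pavkuletswi.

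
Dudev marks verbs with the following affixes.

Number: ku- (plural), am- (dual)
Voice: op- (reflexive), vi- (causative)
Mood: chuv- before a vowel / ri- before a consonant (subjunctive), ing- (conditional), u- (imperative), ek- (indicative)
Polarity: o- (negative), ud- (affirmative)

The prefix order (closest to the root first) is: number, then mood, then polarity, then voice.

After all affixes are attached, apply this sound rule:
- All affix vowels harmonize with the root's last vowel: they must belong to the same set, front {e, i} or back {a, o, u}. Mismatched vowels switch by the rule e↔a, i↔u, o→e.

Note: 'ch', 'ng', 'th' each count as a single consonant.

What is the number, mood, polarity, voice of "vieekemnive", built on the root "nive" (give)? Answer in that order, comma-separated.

dual, indicative, negative, causative

Segment: vi-o-ek-am-nive.
number: am- → dual.
mood: ek- → indicative.
polarity: o- → negative.
voice: vi- → causative.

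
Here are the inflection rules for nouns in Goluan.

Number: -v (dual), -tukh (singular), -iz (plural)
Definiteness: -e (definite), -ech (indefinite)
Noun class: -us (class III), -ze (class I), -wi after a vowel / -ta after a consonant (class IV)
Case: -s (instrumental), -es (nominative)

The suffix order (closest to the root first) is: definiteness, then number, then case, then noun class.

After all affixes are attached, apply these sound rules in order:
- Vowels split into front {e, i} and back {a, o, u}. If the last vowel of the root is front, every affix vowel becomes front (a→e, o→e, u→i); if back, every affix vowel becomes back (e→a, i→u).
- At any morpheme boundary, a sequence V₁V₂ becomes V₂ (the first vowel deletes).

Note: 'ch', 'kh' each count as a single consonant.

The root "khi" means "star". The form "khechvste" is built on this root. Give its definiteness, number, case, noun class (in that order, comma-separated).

indefinite, dual, instrumental, class IV

Segment: khi-ech-v-s-ta.
definiteness: -ech → indefinite.
number: -v → dual.
case: -s → instrumental.
noun class: -wi/ta → class IV.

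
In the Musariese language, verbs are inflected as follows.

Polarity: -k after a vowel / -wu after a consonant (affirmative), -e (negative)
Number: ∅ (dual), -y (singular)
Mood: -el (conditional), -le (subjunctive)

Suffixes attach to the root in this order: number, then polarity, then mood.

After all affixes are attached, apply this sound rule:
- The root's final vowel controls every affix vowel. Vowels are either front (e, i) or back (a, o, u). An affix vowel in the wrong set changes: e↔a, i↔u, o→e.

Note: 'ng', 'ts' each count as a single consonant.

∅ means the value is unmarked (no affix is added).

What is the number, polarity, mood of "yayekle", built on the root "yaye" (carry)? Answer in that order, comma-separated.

dual, affirmative, subjunctive

Segment: yaye-k-le.
number: ∅ → dual.
polarity: -k/wu → affirmative.
mood: -le → subjunctive.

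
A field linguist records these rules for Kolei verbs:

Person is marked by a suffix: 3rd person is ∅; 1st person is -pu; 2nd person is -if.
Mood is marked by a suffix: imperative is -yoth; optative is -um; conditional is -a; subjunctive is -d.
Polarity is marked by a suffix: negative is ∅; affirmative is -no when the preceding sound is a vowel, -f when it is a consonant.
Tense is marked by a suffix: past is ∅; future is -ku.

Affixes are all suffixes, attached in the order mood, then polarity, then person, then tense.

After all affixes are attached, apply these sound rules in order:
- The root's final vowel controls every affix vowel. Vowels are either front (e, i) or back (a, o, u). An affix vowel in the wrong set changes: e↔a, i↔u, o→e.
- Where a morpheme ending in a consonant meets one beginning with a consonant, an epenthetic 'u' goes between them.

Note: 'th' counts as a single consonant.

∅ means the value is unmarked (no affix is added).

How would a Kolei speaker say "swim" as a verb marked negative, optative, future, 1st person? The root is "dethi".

Attach mood optative -um → dethium.
polarity = negative: zero marking, form stays dethium.
Attach person 1st person -pu → dethiumpu.
Attach tense future -ku → dethiumpuku.
Apply vowel harmony: dethiumpuku → dethiimpiki.
Apply epenthesis: dethiimpiki → dethiimupiki.

dethiimupiki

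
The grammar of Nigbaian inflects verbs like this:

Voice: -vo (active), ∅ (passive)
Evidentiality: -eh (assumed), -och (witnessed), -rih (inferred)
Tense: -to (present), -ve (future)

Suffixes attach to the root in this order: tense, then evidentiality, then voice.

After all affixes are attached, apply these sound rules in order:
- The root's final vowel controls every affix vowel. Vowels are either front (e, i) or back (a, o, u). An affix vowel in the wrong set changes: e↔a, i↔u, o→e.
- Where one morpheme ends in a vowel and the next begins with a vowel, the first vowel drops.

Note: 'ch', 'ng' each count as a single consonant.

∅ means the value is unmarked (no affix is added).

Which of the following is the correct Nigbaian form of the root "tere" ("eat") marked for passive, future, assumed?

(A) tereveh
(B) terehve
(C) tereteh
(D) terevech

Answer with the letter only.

A

Attach tense future -ve → tereve.
Attach evidentiality assumed -eh → tereveeh.
voice = passive: zero marking, form stays tereveeh.
Vowel harmony: no change.
Apply vowel deletion: tereveeh → tereveh.
So the correct form is tereveh, option (A).
(B) terehve is wrong: it has the affixes in the wrong order.
(C) tereteh is wrong: it uses present instead of future for tense.
(D) terevech is wrong: it uses witnessed instead of assumed for evidentiality.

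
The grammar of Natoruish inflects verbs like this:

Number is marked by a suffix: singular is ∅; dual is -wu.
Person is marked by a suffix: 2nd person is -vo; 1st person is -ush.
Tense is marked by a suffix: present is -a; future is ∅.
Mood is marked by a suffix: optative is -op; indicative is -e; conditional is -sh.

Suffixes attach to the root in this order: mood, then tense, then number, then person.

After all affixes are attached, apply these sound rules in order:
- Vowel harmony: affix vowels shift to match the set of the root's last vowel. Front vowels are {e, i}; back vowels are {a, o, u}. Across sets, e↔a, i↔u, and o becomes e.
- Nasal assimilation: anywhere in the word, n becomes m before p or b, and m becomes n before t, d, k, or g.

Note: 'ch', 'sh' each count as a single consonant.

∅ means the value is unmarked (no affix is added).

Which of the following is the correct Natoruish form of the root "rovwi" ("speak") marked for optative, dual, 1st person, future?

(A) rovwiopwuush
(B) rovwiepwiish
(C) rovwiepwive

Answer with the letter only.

B

Attach mood optative -op → rovwiop.
tense = future: zero marking, form stays rovwiop.
Attach number dual -wu → rovwiopwu.
Attach person 1st person -ush → rovwiopwuush.
Apply vowel harmony: rovwiopwuush → rovwiepwiish.
Nasal assimilation: no change.
So the correct form is rovwiepwiish, option (B).
(C) rovwiepwive is wrong: it uses 2nd person instead of 1st person for person.
(A) rovwiopwuush is wrong: it fails to apply the sound rule(s).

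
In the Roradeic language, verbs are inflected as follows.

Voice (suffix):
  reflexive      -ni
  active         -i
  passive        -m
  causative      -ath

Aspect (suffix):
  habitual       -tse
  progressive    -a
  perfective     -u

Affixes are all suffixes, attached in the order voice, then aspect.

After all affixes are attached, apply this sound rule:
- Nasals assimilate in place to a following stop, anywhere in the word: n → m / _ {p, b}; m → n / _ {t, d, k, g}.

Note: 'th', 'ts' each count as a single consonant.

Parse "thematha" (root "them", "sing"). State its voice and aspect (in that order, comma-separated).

Segment: them-ath-a.
voice: -ath → causative.
aspect: -a → progressive.

causative, progressive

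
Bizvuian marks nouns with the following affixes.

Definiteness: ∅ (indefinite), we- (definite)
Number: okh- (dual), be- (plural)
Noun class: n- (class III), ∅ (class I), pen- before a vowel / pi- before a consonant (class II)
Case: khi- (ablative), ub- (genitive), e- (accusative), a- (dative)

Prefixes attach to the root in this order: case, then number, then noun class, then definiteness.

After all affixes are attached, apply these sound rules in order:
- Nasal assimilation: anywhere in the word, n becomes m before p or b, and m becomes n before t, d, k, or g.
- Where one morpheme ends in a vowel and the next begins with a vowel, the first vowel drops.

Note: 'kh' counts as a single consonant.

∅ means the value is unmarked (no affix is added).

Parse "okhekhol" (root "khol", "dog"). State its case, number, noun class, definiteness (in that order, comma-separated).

accusative, dual, class I, indefinite

Segment: okh-e-khol.
case: e- → accusative.
number: okh- → dual.
noun class: ∅ → class I.
definiteness: ∅ → indefinite.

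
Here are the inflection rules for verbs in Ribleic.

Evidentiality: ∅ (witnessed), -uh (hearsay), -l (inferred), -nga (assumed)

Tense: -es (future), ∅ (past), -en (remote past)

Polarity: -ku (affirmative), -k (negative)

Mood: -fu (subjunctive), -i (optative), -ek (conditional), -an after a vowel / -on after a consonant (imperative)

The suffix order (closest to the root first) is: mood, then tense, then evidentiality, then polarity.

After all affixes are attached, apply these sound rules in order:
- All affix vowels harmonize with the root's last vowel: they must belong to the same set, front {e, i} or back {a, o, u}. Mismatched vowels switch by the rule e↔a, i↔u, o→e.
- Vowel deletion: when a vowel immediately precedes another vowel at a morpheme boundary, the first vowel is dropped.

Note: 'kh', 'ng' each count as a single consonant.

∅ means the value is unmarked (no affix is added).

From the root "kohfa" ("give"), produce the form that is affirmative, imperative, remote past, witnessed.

kohfananku

Attach mood imperative -an (after vowel 'a') → kohfaan.
Attach tense remote past -en → kohfaanen.
evidentiality = witnessed: zero marking, form stays kohfaanen.
Attach polarity affirmative -ku → kohfaanenku.
Apply vowel harmony: kohfaanenku → kohfaananku.
Apply vowel deletion: kohfaananku → kohfananku.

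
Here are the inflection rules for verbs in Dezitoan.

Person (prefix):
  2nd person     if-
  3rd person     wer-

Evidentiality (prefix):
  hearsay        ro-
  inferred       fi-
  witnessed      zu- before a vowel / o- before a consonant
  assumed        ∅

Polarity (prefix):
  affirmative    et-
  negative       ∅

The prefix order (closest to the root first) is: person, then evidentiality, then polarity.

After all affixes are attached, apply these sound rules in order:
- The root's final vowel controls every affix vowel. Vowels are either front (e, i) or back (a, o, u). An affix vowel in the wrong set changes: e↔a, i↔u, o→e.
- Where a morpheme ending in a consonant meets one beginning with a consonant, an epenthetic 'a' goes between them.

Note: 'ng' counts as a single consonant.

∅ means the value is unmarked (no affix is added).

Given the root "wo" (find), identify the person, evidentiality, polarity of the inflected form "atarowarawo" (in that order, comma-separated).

Segment: et-ro-wer-wo.
person: wer- → 3rd person.
evidentiality: ro- → hearsay.
polarity: et- → affirmative.

3rd person, hearsay, affirmative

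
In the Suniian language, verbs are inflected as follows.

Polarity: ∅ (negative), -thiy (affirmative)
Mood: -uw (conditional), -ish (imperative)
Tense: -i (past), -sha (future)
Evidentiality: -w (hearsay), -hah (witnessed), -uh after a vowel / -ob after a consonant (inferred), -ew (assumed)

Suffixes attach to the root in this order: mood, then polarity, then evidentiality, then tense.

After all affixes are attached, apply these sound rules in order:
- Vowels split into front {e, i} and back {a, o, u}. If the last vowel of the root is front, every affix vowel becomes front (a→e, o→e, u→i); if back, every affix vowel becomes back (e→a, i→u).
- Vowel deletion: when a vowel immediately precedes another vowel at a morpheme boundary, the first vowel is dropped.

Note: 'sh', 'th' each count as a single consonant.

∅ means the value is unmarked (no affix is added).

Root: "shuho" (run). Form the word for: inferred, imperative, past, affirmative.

Attach mood imperative -ish → shuhoish.
Attach polarity affirmative -thiy → shuhoishthiy.
Attach evidentiality inferred -ob (after consonant 'y') → shuhoishthiyob.
Attach tense past -i → shuhoishthiyobi.
Apply vowel harmony: shuhoishthiyobi → shuhoushthuyobu.
Apply vowel deletion: shuhoushthuyobu → shuhushthuyobu.

shuhushthuyobu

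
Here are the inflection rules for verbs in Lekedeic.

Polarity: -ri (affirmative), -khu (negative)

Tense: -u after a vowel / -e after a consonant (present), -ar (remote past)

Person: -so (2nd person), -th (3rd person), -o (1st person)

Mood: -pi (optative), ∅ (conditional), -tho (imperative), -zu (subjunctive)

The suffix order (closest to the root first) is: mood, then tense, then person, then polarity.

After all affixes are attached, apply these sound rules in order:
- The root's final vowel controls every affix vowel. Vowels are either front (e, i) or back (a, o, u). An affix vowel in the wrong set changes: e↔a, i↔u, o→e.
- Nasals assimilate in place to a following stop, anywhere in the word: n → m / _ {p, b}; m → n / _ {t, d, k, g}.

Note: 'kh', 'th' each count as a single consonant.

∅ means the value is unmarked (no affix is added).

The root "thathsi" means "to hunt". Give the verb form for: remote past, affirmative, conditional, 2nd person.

thathsierseri

mood = conditional: zero marking, form stays thathsi.
Attach tense remote past -ar → thathsiar.
Attach person 2nd person -so → thathsiarso.
Attach polarity affirmative -ri → thathsiarsori.
Apply vowel harmony: thathsiarsori → thathsierseri.
Nasal assimilation: no change.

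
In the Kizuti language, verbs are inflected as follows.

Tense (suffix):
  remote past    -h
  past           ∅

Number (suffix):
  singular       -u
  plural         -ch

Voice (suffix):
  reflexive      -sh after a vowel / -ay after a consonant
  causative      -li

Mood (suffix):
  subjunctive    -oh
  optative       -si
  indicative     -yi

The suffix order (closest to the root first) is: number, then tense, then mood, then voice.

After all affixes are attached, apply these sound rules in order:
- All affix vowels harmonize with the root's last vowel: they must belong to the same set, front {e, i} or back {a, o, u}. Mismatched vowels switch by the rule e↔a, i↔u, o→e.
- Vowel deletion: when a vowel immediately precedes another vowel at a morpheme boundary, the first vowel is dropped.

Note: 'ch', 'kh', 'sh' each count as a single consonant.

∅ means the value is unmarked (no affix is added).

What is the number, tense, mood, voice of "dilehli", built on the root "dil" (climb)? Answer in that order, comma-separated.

Segment: dil-u-oh-li.
number: -u → singular.
tense: ∅ → past.
mood: -oh → subjunctive.
voice: -li → causative.

singular, past, subjunctive, causative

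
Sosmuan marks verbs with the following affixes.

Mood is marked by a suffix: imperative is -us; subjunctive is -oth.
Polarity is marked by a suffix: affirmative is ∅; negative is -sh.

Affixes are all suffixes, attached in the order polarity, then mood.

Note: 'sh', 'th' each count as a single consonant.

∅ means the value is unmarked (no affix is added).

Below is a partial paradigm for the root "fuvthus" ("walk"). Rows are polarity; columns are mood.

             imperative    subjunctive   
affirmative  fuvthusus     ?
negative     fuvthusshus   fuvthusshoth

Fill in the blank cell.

polarity = affirmative: zero marking, form stays fuvthus.
Attach mood subjunctive -oth → fuvthusoth.

fuvthusoth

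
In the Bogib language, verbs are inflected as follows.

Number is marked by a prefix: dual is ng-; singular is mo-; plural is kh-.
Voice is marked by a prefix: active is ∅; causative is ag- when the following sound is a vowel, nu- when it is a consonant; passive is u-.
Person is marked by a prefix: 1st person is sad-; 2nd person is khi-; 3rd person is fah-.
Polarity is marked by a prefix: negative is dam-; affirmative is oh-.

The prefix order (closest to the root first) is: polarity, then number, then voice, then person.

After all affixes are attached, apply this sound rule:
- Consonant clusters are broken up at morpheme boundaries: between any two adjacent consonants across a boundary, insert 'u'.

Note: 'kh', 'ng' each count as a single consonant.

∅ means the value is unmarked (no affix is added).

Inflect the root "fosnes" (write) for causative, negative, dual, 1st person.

sadunungudamufosnes

Attach polarity negative dam- → damfosnes.
Attach number dual ng- → ngdamfosnes.
Attach voice causative nu- (before consonant 'ng') → nungdamfosnes.
Attach person 1st person sad- → sadnungdamfosnes.
Apply epenthesis: sadnungdamfosnes → sadunungudamufosnes.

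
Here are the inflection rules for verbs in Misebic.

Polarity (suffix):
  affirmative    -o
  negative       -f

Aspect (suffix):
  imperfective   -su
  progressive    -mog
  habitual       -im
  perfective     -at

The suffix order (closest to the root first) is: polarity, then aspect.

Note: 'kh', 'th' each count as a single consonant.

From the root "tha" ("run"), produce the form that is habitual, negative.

Attach polarity negative -f → thaf.
Attach aspect habitual -im → thafim.

thafim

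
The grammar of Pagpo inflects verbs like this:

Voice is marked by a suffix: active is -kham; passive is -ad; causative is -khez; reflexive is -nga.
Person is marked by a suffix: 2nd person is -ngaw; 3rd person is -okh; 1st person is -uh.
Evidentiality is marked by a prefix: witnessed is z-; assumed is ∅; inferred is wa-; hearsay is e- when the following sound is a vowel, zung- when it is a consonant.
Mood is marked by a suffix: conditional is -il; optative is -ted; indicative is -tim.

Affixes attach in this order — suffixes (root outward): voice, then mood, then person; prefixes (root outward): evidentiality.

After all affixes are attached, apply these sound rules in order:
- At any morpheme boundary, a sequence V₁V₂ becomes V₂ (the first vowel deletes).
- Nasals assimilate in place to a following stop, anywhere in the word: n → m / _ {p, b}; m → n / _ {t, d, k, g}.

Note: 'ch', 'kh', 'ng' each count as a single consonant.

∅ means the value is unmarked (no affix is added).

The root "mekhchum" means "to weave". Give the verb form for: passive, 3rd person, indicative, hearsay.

zungmekhchumadtimokh

Attach voice passive -ad → mekhchumad.
Attach mood indicative -tim → mekhchumadtim.
Attach evidentiality hearsay zung- (before consonant 'm') → zungmekhchumadtim.
Attach person 3rd person -okh → zungmekhchumadtimokh.
Vowel deletion: no change.
Nasal assimilation: no change.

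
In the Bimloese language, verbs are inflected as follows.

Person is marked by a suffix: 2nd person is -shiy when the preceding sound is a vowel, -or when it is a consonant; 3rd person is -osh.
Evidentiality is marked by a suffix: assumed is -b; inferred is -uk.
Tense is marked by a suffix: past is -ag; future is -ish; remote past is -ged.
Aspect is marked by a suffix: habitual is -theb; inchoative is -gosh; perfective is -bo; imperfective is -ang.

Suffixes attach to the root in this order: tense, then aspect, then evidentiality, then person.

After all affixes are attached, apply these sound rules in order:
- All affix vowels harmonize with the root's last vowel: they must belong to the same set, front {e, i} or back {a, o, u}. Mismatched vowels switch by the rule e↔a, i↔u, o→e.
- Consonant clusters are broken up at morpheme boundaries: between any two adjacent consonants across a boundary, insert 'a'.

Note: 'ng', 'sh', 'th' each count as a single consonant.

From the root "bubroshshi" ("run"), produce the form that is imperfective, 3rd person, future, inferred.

Attach tense future -ish → bubroshshiish.
Attach aspect imperfective -ang → bubroshshiishang.
Attach evidentiality inferred -uk → bubroshshiishanguk.
Attach person 3rd person -osh → bubroshshiishangukosh.
Apply vowel harmony: bubroshshiishangukosh → bubroshshiishengikesh.
Epenthesis: no change.

bubroshshiishengikesh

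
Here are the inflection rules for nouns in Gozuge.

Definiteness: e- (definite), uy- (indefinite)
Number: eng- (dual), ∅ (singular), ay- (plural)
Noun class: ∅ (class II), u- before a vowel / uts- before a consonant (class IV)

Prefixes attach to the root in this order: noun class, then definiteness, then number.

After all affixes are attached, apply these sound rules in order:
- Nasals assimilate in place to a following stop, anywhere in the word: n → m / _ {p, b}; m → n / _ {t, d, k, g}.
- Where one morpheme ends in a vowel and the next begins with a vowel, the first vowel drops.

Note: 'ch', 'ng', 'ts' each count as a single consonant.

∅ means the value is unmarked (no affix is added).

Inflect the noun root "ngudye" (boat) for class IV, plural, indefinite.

ayuyutsngudye

Attach noun class class IV uts- (before consonant 'ng') → utsngudye.
Attach definiteness indefinite uy- → uyutsngudye.
Attach number plural ay- → ayuyutsngudye.
Nasal assimilation: no change.
Vowel deletion: no change.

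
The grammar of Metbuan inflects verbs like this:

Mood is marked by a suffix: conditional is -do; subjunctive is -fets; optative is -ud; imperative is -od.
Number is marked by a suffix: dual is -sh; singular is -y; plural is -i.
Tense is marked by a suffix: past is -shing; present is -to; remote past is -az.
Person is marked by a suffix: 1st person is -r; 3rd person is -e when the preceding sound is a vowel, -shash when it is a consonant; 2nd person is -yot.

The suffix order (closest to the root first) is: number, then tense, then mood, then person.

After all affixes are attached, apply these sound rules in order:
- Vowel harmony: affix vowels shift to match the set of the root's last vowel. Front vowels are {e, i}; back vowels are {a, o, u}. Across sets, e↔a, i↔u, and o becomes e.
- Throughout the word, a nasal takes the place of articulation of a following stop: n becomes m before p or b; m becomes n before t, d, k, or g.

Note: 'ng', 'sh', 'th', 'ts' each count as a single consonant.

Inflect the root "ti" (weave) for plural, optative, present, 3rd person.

Attach number plural -i → tii.
Attach tense present -to → tiito.
Attach mood optative -ud → tiitoud.
Attach person 3rd person -shash (after consonant 'd') → tiitoudshash.
Apply vowel harmony: tiitoudshash → tiiteidshesh.
Nasal assimilation: no change.

tiiteidshesh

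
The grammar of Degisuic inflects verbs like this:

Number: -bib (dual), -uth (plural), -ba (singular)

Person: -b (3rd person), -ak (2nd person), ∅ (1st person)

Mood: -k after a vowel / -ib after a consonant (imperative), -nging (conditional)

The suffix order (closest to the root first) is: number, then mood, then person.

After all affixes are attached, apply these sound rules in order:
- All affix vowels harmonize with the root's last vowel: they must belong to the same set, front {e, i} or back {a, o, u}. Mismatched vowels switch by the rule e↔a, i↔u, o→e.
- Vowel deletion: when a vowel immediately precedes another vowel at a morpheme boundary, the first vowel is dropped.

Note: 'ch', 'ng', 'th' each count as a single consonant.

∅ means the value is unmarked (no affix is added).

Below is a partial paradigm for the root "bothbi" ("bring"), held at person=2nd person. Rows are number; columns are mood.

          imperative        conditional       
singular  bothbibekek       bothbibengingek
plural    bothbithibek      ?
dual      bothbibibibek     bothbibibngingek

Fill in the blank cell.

bothbithngingek

Attach number plural -uth → bothbiuth.
Attach mood conditional -nging → bothbiuthnging.
Attach person 2nd person -ak → bothbiuthngingak.
Apply vowel harmony: bothbiuthngingak → bothbiithngingek.
Apply vowel deletion: bothbiithngingek → bothbithngingek.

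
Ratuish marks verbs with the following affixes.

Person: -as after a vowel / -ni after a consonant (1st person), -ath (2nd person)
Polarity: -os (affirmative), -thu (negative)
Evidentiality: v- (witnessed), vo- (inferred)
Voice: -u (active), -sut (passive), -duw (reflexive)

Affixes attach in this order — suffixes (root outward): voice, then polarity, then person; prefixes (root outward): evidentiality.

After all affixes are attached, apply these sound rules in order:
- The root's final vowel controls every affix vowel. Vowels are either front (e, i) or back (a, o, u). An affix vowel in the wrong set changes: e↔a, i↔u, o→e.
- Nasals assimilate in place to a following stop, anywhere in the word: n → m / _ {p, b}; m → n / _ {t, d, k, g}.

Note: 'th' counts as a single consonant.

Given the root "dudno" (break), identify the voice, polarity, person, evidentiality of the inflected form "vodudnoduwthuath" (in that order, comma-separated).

reflexive, negative, 2nd person, inferred

Segment: vo-dudno-duw-thu-ath.
voice: -duw → reflexive.
polarity: -thu → negative.
person: -ath → 2nd person.
evidentiality: vo- → inferred.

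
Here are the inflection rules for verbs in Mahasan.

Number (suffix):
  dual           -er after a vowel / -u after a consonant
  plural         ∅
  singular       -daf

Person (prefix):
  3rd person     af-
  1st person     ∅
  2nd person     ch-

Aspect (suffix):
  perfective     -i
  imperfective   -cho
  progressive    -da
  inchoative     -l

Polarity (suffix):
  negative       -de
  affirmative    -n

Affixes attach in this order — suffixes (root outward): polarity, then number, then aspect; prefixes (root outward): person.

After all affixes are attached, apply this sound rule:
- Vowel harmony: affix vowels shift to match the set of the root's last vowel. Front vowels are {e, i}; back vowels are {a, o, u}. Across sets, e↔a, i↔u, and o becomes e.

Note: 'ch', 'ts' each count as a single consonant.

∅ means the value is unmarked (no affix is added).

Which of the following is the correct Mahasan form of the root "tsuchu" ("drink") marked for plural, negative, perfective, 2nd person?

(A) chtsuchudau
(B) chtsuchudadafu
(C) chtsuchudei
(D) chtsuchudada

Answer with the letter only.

A

Attach polarity negative -de → tsuchude.
number = plural: zero marking, form stays tsuchude.
Attach person 2nd person ch- → chtsuchude.
Attach aspect perfective -i → chtsuchudei.
Apply vowel harmony: chtsuchudei → chtsuchudau.
So the correct form is chtsuchudau, option (A).
(D) chtsuchudada is wrong: it uses progressive instead of perfective for aspect.
(B) chtsuchudadafu is wrong: it uses singular instead of plural for number.
(C) chtsuchudei is wrong: it fails to apply the sound rule(s).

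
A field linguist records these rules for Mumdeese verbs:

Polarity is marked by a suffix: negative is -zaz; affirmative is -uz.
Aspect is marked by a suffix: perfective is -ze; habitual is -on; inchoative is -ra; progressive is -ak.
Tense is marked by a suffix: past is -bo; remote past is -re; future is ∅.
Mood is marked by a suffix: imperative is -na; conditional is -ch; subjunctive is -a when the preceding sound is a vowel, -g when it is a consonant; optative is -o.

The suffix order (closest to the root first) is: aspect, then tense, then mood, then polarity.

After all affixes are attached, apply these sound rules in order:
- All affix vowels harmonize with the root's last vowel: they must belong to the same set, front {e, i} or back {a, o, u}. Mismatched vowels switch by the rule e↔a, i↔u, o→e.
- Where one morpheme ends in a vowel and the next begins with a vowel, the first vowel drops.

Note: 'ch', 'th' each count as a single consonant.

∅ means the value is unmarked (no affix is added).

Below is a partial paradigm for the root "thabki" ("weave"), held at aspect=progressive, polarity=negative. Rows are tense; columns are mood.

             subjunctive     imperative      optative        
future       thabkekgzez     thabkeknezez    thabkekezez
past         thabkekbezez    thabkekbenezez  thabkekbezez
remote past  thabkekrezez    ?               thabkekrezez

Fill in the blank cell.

thabkekrenezez

Attach aspect progressive -ak → thabkiak.
Attach tense remote past -re → thabkiakre.
Attach mood imperative -na → thabkiakrena.
Attach polarity negative -zaz → thabkiakrenazaz.
Apply vowel harmony: thabkiakrenazaz → thabkiekrenezez.
Apply vowel deletion: thabkiekrenezez → thabkekrenezez.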